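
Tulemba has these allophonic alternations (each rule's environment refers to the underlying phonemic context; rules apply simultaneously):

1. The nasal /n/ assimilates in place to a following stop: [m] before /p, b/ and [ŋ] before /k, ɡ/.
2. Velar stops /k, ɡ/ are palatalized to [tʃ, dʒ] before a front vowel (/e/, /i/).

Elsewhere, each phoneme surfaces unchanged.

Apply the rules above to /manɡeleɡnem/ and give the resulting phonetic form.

[maŋdʒeleɡnem]

/m/ stays [m].
/a/ — not in any rule's target class → [a].
/n/ (between /a/ and /ɡ/) occurs before a labial or velar stop → [ŋ] by rule 1.
Rule 2 applies to /ɡ/ (between /n/ and /e/: before a front vowel) → [dʒ].
/e/ (between /ɡ/ and /l/) is unaffected → [e].
/l/ (between /e/ and /e/): no rule targets it → [l].
/e/ stays [e].
/ɡ/ (between /e/ and /n/): rule 2 targets it, but not before a front vowel → unchanged [ɡ].
/n/ (between /ɡ/ and /e/) fails the environment for rule 1, so it stays [n].
/e/ — not in any rule's target class → [e].
/m/ (word-final) is unaffected → [m].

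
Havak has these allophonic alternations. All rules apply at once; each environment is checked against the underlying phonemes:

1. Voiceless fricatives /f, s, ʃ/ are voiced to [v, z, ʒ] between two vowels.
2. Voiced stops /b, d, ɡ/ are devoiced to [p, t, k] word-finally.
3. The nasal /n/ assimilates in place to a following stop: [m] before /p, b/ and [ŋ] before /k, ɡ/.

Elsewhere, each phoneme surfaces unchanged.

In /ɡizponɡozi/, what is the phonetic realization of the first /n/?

/n/ (between /o/ and /ɡ/) occurs before a labial or velar stop → [ŋ] by rule 3.

[ŋ]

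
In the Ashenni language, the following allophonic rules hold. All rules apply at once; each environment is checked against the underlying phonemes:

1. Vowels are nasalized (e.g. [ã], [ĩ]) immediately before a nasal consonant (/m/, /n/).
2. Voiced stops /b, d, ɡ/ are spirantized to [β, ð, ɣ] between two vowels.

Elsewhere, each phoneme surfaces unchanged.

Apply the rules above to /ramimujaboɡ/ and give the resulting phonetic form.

[rãmĩmujaβoɡ]

/r/ stays [r].
/a/ (between /r/ and /m/): before a nasal consonant, so rule 1 applies → [ã].
/m/ (between /a/ and /i/): no rule targets it → [m].
/i/ meets the environment for rule 1 (before a nasal consonant) → [ĩ].
/m/ — not in any rule's target class → [m].
/u/ (between /m/ and /j/) is in the target of rule 1 but the environment (before a nasal consonant) is not met → [u].
/j/ (between /u/ and /a/): no rule targets it → [j].
/a/ (between /j/ and /b/): rule 1 targets it, but not before a nasal consonant → unchanged [a].
/b/ (between /a/ and /o/) occurs between two vowels → [β] by rule 2.
/o/ — between /b/ and /ɡ/; rule 1 does not apply here → [o].
/ɡ/ (word-final) fails the environment for rule 2, so it stays [ɡ].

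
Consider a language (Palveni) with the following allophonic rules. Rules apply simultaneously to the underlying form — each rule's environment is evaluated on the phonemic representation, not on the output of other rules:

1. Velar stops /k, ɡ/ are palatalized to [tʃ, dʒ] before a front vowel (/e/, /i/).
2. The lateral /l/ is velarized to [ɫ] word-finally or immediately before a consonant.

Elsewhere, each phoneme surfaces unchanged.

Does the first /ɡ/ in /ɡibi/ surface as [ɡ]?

Rule 1 applies to /ɡ/ (word-initial: before a front vowel) → [dʒ].
The actual realization is [dʒ], not [ɡ].

No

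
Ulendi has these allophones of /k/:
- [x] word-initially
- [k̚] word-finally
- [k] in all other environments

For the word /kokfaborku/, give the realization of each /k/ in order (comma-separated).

[x], [k], [k]

Occurrence 1 (position 1): word-initially → [x].
Occurrence 2 (position 3): no conditioning environment matches → elsewhere allophone [k].
Occurrence 3 (position 9): no conditioning environment matches → elsewhere allophone [k].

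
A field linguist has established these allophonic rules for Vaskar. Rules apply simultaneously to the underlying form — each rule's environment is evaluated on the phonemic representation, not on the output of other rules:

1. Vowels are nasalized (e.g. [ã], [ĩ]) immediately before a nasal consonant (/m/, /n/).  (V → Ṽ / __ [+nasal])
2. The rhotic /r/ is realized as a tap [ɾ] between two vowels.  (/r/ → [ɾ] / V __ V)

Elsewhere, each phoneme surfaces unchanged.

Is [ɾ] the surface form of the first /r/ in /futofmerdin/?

No

/r/ — between /e/ and /d/; rule 2 does not apply here → [r].
The actual realization is [r], not [ɾ].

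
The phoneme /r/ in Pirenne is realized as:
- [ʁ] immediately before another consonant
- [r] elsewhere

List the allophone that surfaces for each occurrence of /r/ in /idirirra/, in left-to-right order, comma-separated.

[r], [ʁ], [r]

Occurrence 1 (position 4): no conditioning environment matches → elsewhere allophone [r].
Occurrence 2 (position 6): immediately before another consonant → [ʁ].
Occurrence 3 (position 7): no conditioning environment matches → elsewhere allophone [r].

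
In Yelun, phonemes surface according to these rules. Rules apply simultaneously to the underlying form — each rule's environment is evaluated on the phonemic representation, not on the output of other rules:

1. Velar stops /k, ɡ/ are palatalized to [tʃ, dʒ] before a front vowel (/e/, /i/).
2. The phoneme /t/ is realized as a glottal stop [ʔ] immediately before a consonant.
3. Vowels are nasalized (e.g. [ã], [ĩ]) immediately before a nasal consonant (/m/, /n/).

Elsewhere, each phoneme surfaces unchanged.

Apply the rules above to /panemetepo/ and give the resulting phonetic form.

/a/ (between /p/ and /n/) occurs before a nasal consonant → [ã] by rule 3.
/e/ (between /n/ and /m/) occurs before a nasal consonant → [ẽ] by rule 3.
/e/ (between /m/ and /t/) fails the environment for rule 3, so it stays [e].
/t/ — between /e/ and /e/; rule 2 does not apply here → [t].
/e/ (between /t/ and /p/): rule 3 targets it, but not before a nasal consonant → unchanged [e].
/o/ (word-final): rule 3 targets it, but not before a nasal consonant → unchanged [o].

[pãnẽmetepo]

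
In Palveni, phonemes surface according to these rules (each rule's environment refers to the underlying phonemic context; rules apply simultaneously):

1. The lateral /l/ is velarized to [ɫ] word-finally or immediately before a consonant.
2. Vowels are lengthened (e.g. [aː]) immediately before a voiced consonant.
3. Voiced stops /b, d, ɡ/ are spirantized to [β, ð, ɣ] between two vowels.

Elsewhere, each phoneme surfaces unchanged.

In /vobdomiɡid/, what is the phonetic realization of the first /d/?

[d]

/d/ (between /b/ and /o/): rule 3 targets it, but not between two vowels → unchanged [d].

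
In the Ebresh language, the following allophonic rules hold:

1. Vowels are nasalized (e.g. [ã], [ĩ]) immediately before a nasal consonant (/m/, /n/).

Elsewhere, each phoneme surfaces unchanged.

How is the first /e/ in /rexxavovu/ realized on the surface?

/e/ (between /r/ and /x/): rule 1 targets it, but not before a nasal consonant → unchanged [e].

[e]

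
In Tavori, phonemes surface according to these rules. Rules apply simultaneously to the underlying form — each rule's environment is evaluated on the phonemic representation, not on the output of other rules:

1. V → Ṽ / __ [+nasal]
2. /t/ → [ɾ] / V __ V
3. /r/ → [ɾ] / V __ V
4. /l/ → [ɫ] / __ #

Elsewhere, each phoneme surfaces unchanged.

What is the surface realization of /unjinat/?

/u/ (word-initial) occurs before a nasal consonant → [ũ] by rule 1.
/n/ (between /u/ and /j/): no rule targets it → [n].
/j/ — not in any rule's target class → [j].
/i/ — between /j/ and /n/, before a nasal consonant — surfaces as [ĩ] (rule 1).
/n/ stays [n].
/a/ (between /n/ and /t/): rule 1 targets it, but not before a nasal consonant → unchanged [a].
/t/ — word-final; rule 2 does not apply here → [t].

[ũnjĩnat]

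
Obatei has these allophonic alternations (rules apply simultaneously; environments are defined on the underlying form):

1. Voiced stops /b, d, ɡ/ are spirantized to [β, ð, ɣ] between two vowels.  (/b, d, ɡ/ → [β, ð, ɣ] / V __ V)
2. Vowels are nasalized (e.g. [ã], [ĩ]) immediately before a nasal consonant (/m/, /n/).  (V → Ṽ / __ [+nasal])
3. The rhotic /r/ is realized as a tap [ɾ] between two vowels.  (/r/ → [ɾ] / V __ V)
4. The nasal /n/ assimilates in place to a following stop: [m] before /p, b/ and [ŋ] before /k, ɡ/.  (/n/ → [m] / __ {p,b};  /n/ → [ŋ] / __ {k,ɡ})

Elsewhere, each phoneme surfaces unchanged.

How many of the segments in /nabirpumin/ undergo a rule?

Segments that undergo a rule: /b/ → [β] (rule 1); /u/ → [ũ] (rule 2); /i/ → [ĩ] (rule 2).
All other segments surface unchanged.

3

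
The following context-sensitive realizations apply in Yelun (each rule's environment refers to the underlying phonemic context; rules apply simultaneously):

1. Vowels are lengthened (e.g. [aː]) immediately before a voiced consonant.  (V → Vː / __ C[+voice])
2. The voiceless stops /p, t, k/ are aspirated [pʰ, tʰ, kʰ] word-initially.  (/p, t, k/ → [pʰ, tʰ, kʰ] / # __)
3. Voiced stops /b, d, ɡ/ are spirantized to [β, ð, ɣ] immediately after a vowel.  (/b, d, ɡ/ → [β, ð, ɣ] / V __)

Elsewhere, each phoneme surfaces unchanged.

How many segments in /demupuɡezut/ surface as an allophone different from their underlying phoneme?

4

Segments that undergo a rule: /e/ → [eː] (rule 1); /u/ → [uː] (rule 1); /ɡ/ → [ɣ] (rule 3); /e/ → [eː] (rule 1).
All other segments surface unchanged.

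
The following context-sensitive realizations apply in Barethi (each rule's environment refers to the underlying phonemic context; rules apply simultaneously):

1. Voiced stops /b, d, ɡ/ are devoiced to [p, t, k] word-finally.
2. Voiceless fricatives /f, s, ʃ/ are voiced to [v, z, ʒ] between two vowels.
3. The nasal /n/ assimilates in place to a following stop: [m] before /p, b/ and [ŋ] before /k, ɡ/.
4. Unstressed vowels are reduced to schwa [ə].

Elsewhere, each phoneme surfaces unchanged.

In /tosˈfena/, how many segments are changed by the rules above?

Segments that undergo a rule: /o/ → [ə] (rule 4); /a/ → [ə] (rule 4).
All other segments surface unchanged.

2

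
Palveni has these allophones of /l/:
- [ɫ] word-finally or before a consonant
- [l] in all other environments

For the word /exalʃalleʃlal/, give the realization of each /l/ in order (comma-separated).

[ɫ], [ɫ], [l], [l], [ɫ]

Occurrence 1 (position 4): word-finally or before a consonant → [ɫ].
Occurrence 2 (position 7): word-finally or before a consonant → [ɫ].
Occurrence 3 (position 8): no conditioning environment matches → elsewhere allophone [l].
Occurrence 4 (position 11): no conditioning environment matches → elsewhere allophone [l].
Occurrence 5 (position 13): word-finally or before a consonant → [ɫ].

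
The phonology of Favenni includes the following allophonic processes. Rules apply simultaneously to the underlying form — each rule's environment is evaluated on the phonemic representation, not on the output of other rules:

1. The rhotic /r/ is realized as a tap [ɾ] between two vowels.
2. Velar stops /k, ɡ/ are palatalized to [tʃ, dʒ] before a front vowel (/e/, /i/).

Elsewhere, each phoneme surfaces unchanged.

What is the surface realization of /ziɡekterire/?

/z/ (word-initial): no rule targets it → [z].
/i/ — not in any rule's target class → [i].
/ɡ/ (between /i/ and /e/) occurs before a front vowel → [dʒ] by rule 2.
/e/ stays [e].
/k/ (between /e/ and /t/) is in the target of rule 2 but the environment (before a front vowel) is not met → [k].
/t/ (between /k/ and /e/) is unaffected → [t].
/e/ — not in any rule's target class → [e].
/r/ (between /e/ and /i/) occurs between two vowels → [ɾ] by rule 1.
/i/ — not in any rule's target class → [i].
/r/ meets the environment for rule 1 (between two vowels) → [ɾ].
/e/ (word-final): no rule targets it → [e].

[zidʒekteɾiɾe]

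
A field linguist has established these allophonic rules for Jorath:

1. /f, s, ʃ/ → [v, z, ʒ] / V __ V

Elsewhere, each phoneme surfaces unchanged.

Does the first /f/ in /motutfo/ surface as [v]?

/f/ (between /t/ and /o/): rule 1 targets it, but not between two vowels → unchanged [f].
The actual realization is [f], not [v].

No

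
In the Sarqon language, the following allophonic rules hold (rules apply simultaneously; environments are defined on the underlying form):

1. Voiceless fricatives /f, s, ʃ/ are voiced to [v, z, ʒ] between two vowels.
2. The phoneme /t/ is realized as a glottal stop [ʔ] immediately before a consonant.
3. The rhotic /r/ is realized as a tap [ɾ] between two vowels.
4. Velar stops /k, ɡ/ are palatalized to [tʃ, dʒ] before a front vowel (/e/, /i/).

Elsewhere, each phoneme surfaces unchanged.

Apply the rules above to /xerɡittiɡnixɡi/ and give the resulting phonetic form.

[xerdʒiʔtiɡnixdʒi]

/x/ stays [x].
/e/ (between /x/ and /r/) is unaffected → [e].
/r/ (between /e/ and /ɡ/) is in the target of rule 3 but the environment (between two vowels) is not met → [r].
Rule 4 applies to /ɡ/ (between /r/ and /i/: before a front vowel) → [dʒ].
/i/ (between /ɡ/ and /t/) is unaffected → [i].
/t/ (between /i/ and /t/): immediately before a consonant, so rule 2 applies → [ʔ].
/t/ — between /t/ and /i/; rule 2 does not apply here → [t].
/i/ — not in any rule's target class → [i].
/ɡ/ — between /i/ and /n/; rule 4 does not apply here → [ɡ].
/n/ (between /ɡ/ and /i/): no rule targets it → [n].
/i/ — not in any rule's target class → [i].
/x/ (between /i/ and /ɡ/): no rule targets it → [x].
Rule 4 applies to /ɡ/ (between /x/ and /i/: before a front vowel) → [dʒ].
/i/ stays [i].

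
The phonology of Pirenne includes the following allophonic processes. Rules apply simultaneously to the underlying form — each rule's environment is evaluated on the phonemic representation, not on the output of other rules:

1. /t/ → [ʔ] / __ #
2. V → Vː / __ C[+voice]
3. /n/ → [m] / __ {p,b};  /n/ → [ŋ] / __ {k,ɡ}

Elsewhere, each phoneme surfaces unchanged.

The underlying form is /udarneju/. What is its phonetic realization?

/u/ — word-initial, before a voiced consonant — surfaces as [uː] (rule 2).
/d/ stays [d].
/a/ — between /d/ and /r/, before a voiced consonant — surfaces as [aː] (rule 2).
/r/ (between /a/ and /n/) is unaffected → [r].
/n/ — between /r/ and /e/; rule 3 does not apply here → [n].
/e/ (between /n/ and /j/) occurs before a voiced consonant → [eː] by rule 2.
/j/ — not in any rule's target class → [j].
/u/ (word-final): rule 2 targets it, but not before a voiced consonant → unchanged [u].

[uːdaːrneːju]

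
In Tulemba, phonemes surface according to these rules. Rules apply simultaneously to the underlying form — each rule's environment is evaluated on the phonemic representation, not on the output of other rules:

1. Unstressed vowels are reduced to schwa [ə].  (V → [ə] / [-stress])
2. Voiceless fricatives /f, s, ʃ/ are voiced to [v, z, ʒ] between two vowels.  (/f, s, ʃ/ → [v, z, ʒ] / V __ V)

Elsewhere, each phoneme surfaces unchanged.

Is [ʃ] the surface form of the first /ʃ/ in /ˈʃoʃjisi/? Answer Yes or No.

/ʃ/ (word-initial): rule 2 targets it, but not between two vowels → unchanged [ʃ].
The actual realization is [ʃ], which matches [ʃ].

Yes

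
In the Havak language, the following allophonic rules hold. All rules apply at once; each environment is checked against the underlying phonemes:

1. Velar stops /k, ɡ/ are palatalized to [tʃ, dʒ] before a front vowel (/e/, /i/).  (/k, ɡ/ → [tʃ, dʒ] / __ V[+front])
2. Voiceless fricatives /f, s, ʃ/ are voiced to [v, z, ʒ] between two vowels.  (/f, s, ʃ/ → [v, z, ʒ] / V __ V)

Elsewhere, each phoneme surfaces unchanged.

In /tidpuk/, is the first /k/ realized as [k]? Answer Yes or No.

Yes

/k/ (word-final) is in the target of rule 1 but the environment (before a front vowel) is not met → [k].
The actual realization is [k], which matches [k].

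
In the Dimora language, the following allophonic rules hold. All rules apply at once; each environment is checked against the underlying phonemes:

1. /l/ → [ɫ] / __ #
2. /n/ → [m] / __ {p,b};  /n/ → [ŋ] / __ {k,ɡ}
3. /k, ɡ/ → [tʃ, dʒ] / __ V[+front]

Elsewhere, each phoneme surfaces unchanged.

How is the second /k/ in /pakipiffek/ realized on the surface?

/k/ — word-final; rule 3 does not apply here → [k].

[k]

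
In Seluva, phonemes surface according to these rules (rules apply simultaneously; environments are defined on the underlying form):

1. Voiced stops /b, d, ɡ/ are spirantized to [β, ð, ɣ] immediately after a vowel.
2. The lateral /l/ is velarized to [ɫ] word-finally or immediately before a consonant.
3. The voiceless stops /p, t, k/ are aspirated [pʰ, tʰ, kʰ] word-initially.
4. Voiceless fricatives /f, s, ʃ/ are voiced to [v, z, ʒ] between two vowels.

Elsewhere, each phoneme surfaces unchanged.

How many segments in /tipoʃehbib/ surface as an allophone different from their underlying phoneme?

3

Segments that undergo a rule: /t/ → [tʰ] (rule 3); /ʃ/ → [ʒ] (rule 4); /b/ → [β] (rule 1).
All other segments surface unchanged.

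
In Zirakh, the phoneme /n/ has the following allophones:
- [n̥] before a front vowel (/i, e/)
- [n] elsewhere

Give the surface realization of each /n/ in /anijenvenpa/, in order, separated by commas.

Occurrence 1 (position 2): before a front vowel (/i, e/) → [n̥].
Occurrence 2 (position 6): no conditioning environment matches → elsewhere allophone [n].
Occurrence 3 (position 9): no conditioning environment matches → elsewhere allophone [n].

[n̥], [n], [n]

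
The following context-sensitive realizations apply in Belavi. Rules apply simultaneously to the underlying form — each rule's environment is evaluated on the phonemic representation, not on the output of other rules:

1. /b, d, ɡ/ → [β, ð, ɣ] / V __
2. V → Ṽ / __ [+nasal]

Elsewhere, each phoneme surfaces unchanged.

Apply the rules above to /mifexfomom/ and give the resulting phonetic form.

[mifexfõmõm]

/m/ — not in any rule's target class → [m].
/i/ (between /m/ and /f/): rule 2 targets it, but not before a nasal consonant → unchanged [i].
/f/ (between /i/ and /e/): no rule targets it → [f].
/e/ — between /f/ and /x/; rule 2 does not apply here → [e].
/x/ (between /e/ and /f/) is unaffected → [x].
/f/ — not in any rule's target class → [f].
/o/ (between /f/ and /m/) occurs before a nasal consonant → [õ] by rule 2.
/m/ (between /o/ and /o/) is unaffected → [m].
/o/ (between /m/ and /m/) occurs before a nasal consonant → [õ] by rule 2.
/m/ — not in any rule's target class → [m].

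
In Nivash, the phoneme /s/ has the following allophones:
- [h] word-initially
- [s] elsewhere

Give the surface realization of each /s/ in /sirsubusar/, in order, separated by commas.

Occurrence 1 (position 1): word-initially → [h].
Occurrence 2 (position 4): no conditioning environment matches → elsewhere allophone [s].
Occurrence 3 (position 8): no conditioning environment matches → elsewhere allophone [s].

[h], [s], [s]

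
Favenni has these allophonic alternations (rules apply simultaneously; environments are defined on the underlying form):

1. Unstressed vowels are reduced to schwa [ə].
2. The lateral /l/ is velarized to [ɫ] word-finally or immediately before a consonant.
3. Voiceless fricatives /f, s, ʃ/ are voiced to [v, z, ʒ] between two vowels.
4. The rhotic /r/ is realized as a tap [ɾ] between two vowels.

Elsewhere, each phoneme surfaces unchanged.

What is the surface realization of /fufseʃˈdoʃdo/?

[fəfsəʃˈdoʃdə]

/f/ (word-initial): rule 3 targets it, but not between two vowels → unchanged [f].
/u/ (between /f/ and /f/): in an unstressed syllable, so rule 1 applies → [ə].
/f/ (between /u/ and /s/) is in the target of rule 3 but the environment (between two vowels) is not met → [f].
/s/ (between /f/ and /e/): rule 3 targets it, but not between two vowels → unchanged [s].
/e/ meets the environment for rule 1 (in an unstressed syllable) → [ə].
/ʃ/ (between /e/ and /d/) fails the environment for rule 3, so it stays [ʃ].
/d/ — not in any rule's target class → [d].
/o/ (between /d/ and /ʃ/): rule 1 targets it, but not in an unstressed syllable → unchanged [o].
/ʃ/ (between /o/ and /d/): rule 3 targets it, but not between two vowels → unchanged [ʃ].
/d/ stays [d].
Rule 1 applies to /o/ (word-final: in an unstressed syllable) → [ə].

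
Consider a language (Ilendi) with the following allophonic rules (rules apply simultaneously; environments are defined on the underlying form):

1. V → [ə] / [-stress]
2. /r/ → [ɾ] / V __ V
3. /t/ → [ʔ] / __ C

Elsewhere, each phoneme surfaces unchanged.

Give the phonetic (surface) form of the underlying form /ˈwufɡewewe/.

/w/ (word-initial): no rule targets it → [w].
/u/ — between /w/ and /f/; rule 1 does not apply here → [u].
/f/ — not in any rule's target class → [f].
/ɡ/ — not in any rule's target class → [ɡ].
/e/ (between /ɡ/ and /w/) occurs in an unstressed syllable → [ə] by rule 1.
/w/ — not in any rule's target class → [w].
/e/ meets the environment for rule 1 (in an unstressed syllable) → [ə].
/w/ (between /e/ and /e/) is unaffected → [w].
Rule 1 applies to /e/ (word-final: in an unstressed syllable) → [ə].

[ˈwufɡəwəwə]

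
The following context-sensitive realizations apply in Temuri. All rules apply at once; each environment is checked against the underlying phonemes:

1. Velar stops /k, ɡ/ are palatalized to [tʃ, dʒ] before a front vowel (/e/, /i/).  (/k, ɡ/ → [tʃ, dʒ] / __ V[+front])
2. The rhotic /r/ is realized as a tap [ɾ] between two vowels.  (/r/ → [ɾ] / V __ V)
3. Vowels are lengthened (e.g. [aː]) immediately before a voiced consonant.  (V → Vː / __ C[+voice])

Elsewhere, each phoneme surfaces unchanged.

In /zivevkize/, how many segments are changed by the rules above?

Segments that undergo a rule: /i/ → [iː] (rule 3); /e/ → [eː] (rule 3); /k/ → [tʃ] (rule 1); /i/ → [iː] (rule 3).
All other segments surface unchanged.

4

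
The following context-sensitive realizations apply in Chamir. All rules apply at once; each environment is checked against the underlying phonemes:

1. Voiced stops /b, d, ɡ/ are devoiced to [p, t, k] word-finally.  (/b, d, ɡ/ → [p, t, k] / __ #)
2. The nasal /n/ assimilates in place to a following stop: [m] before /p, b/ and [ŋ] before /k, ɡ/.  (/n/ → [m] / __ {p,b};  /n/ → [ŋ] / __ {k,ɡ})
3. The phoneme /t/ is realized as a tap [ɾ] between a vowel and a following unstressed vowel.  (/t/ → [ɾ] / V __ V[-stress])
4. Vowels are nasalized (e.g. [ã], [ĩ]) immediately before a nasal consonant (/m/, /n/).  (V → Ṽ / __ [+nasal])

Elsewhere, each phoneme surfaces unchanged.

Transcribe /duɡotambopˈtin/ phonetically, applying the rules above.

/d/ — word-initial; rule 1 does not apply here → [d].
/u/ (between /d/ and /ɡ/) fails the environment for rule 4, so it stays [u].
/ɡ/ (between /u/ and /o/) fails the environment for rule 1, so it stays [ɡ].
/o/ (between /ɡ/ and /t/): rule 4 targets it, but not before a nasal consonant → unchanged [o].
/t/ — between /o/ and /a/, between a vowel and a following unstressed vowel — surfaces as [ɾ] (rule 3).
Rule 4 applies to /a/ (between /t/ and /m/: before a nasal consonant) → [ã].
/m/ stays [m].
/b/ — between /m/ and /o/; rule 1 does not apply here → [b].
/o/ (between /b/ and /p/): rule 4 targets it, but not before a nasal consonant → unchanged [o].
/p/ (between /o/ and /t/) is unaffected → [p].
/t/ (between /p/ and /i/) is in the target of rule 3 but the environment (between a vowel and a following unstressed vowel) is not met → [t].
/i/ (between /t/ and /n/): before a nasal consonant, so rule 4 applies → [ĩ].
/n/ (word-final): rule 2 targets it, but not before a labial or velar stop → unchanged [n].

[duɡoɾãmbopˈtĩn]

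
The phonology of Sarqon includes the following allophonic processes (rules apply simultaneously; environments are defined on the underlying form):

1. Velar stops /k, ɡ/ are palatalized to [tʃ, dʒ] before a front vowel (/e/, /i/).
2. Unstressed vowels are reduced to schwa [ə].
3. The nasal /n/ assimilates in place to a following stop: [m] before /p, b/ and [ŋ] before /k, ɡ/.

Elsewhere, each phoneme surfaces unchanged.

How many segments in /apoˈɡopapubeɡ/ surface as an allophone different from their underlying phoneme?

5

Segments that undergo a rule: /a/ → [ə] (rule 2); /o/ → [ə] (rule 2); /a/ → [ə] (rule 2); /u/ → [ə] (rule 2); /e/ → [ə] (rule 2).
All other segments surface unchanged.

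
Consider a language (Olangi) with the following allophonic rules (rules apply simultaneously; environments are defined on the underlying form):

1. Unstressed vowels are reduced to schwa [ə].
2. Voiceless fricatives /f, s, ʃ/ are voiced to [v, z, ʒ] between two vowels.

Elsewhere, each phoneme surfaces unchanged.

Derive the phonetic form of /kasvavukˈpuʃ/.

/k/ stays [k].
/a/ (between /k/ and /s/) occurs in an unstressed syllable → [ə] by rule 1.
/s/ (between /a/ and /v/): rule 2 targets it, but not between two vowels → unchanged [s].
/v/ (between /s/ and /a/): no rule targets it → [v].
/a/ (between /v/ and /v/) occurs in an unstressed syllable → [ə] by rule 1.
/v/ (between /a/ and /u/) is unaffected → [v].
/u/ (between /v/ and /k/): in an unstressed syllable, so rule 1 applies → [ə].
/k/ (between /u/ and /p/) is unaffected → [k].
/p/ (between /k/ and /u/): no rule targets it → [p].
/u/ (between /p/ and /ʃ/) fails the environment for rule 1, so it stays [u].
/ʃ/ (word-final): rule 2 targets it, but not between two vowels → unchanged [ʃ].

[kəsvəvəkˈpuʃ]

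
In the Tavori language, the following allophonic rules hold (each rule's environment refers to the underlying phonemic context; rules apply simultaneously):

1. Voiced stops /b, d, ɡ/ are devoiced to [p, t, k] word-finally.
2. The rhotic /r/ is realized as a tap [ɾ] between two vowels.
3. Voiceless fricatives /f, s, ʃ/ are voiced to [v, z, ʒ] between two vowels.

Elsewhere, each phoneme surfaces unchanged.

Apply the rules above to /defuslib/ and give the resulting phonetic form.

/d/ (word-initial) is in the target of rule 1 but the environment (word-finally) is not met → [d].
/e/ stays [e].
/f/ meets the environment for rule 3 (between two vowels) → [v].
/u/ — not in any rule's target class → [u].
/s/ (between /u/ and /l/) is in the target of rule 3 but the environment (between two vowels) is not met → [s].
/l/ (between /s/ and /i/): no rule targets it → [l].
/i/ — not in any rule's target class → [i].
/b/ (word-final): word-finally, so rule 1 applies → [p].

[devuslip]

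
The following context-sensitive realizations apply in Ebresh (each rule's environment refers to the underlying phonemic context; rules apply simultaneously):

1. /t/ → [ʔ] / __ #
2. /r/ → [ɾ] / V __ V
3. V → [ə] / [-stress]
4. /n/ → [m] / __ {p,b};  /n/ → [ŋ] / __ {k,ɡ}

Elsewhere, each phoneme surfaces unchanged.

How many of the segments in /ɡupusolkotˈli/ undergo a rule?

Segments that undergo a rule: /u/ → [ə] (rule 3); /u/ → [ə] (rule 3); /o/ → [ə] (rule 3); /o/ → [ə] (rule 3).
All other segments surface unchanged.

4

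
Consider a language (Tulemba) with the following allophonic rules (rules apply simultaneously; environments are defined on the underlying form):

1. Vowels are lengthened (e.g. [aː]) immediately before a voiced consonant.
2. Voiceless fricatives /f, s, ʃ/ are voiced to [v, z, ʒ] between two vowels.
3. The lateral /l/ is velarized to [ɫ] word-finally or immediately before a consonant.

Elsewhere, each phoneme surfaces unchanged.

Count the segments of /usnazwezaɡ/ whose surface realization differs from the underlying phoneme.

Segments that undergo a rule: /a/ → [aː] (rule 1); /e/ → [eː] (rule 1); /a/ → [aː] (rule 1).
All other segments surface unchanged.

3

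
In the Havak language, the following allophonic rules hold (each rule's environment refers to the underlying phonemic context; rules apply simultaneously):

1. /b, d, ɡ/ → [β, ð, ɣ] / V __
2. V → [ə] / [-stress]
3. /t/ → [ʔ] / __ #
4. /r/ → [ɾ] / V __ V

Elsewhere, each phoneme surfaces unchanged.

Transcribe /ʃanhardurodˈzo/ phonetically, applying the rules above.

[ʃənhərdəɾəðˈzo]

/ʃ/ — not in any rule's target class → [ʃ].
/a/ — between /ʃ/ and /n/, in an unstressed syllable — surfaces as [ə] (rule 2).
/n/ — not in any rule's target class → [n].
/h/ stays [h].
Rule 2 applies to /a/ (between /h/ and /r/: in an unstressed syllable) → [ə].
/r/ (between /a/ and /d/): rule 4 targets it, but not between two vowels → unchanged [r].
/d/ (between /r/ and /u/) is in the target of rule 1 but the environment (immediately after a vowel) is not met → [d].
/u/ meets the environment for rule 2 (in an unstressed syllable) → [ə].
/r/ meets the environment for rule 4 (between two vowels) → [ɾ].
/o/ (between /r/ and /d/) occurs in an unstressed syllable → [ə] by rule 2.
/d/ (between /o/ and /z/): immediately after a vowel, so rule 1 applies → [ð].
/z/ (between /d/ and /o/) is unaffected → [z].
/o/ (word-final) is in the target of rule 2 but the environment (in an unstressed syllable) is not met → [o].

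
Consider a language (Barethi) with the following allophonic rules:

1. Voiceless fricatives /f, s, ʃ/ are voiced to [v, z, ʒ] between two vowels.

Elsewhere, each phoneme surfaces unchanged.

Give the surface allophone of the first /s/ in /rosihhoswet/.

[z]

Rule 1 applies to /s/ (between /o/ and /i/: between two vowels) → [z].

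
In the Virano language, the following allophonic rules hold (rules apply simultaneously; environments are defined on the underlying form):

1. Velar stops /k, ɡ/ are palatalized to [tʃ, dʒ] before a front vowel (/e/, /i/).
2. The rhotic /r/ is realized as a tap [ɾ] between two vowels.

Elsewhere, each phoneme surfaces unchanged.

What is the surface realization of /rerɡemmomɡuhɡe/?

/r/ (word-initial) is in the target of rule 2 but the environment (between two vowels) is not met → [r].
/e/ (between /r/ and /r/): no rule targets it → [e].
/r/ (between /e/ and /ɡ/) is in the target of rule 2 but the environment (between two vowels) is not met → [r].
/ɡ/ (between /r/ and /e/) occurs before a front vowel → [dʒ] by rule 1.
/e/ — not in any rule's target class → [e].
/m/ — not in any rule's target class → [m].
/m/ (between /m/ and /o/): no rule targets it → [m].
/o/ stays [o].
/m/ stays [m].
/ɡ/ — between /m/ and /u/; rule 1 does not apply here → [ɡ].
/u/ — not in any rule's target class → [u].
/h/ (between /u/ and /ɡ/) is unaffected → [h].
/ɡ/ (between /h/ and /e/): before a front vowel, so rule 1 applies → [dʒ].
/e/ (word-final): no rule targets it → [e].

[rerdʒemmomɡuhdʒe]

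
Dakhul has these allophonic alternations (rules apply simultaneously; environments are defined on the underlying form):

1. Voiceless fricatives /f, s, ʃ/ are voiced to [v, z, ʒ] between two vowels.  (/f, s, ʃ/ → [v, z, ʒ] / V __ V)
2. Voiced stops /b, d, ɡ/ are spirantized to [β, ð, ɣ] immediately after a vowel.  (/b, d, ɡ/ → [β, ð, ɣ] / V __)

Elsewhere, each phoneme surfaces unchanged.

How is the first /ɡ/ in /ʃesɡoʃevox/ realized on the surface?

[ɡ]

/ɡ/ — between /s/ and /o/; rule 2 does not apply here → [ɡ].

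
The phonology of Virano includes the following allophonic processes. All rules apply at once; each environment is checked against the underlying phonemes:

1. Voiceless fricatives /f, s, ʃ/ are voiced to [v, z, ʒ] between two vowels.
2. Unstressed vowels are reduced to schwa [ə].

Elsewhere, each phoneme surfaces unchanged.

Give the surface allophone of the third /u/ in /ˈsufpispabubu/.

[ə]

/u/ (word-final) occurs in an unstressed syllable → [ə] by rule 2.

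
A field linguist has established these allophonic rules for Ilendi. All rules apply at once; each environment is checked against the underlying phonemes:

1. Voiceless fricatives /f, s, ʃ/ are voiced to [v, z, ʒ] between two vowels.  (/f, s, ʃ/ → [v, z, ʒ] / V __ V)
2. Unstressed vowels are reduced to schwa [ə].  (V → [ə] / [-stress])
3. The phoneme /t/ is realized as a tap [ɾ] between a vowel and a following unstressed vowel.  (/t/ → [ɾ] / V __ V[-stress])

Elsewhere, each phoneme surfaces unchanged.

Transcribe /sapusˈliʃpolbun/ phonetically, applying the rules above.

[səpəsˈliʃpəlbən]

/s/ (word-initial) fails the environment for rule 1, so it stays [s].
/a/ (between /s/ and /p/) occurs in an unstressed syllable → [ə] by rule 2.
Rule 2 applies to /u/ (between /p/ and /s/: in an unstressed syllable) → [ə].
/s/ (between /u/ and /l/) is in the target of rule 1 but the environment (between two vowels) is not met → [s].
/i/ (between /l/ and /ʃ/) is in the target of rule 2 but the environment (in an unstressed syllable) is not met → [i].
/ʃ/ — between /i/ and /p/; rule 1 does not apply here → [ʃ].
Rule 2 applies to /o/ (between /p/ and /l/: in an unstressed syllable) → [ə].
Rule 2 applies to /u/ (between /b/ and /n/: in an unstressed syllable) → [ə].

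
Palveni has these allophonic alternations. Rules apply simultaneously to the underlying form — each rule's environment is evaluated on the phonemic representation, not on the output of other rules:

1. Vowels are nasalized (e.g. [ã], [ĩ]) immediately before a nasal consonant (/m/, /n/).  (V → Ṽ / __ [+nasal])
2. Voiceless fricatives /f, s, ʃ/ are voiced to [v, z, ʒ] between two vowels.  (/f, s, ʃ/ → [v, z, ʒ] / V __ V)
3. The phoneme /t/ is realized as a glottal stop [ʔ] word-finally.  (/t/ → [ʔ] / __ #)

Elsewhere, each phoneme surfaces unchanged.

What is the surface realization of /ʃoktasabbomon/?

/ʃ/ (word-initial) is in the target of rule 2 but the environment (between two vowels) is not met → [ʃ].
/o/ (between /ʃ/ and /k/) fails the environment for rule 1, so it stays [o].
/k/ (between /o/ and /t/) is unaffected → [k].
/t/ (between /k/ and /a/) is in the target of rule 3 but the environment (word-finally) is not met → [t].
/a/ (between /t/ and /s/) is in the target of rule 1 but the environment (before a nasal consonant) is not met → [a].
Rule 2 applies to /s/ (between /a/ and /a/: between two vowels) → [z].
/a/ (between /s/ and /b/) is in the target of rule 1 but the environment (before a nasal consonant) is not met → [a].
/b/ (between /a/ and /b/) is unaffected → [b].
/b/ (between /b/ and /o/): no rule targets it → [b].
/o/ (between /b/ and /m/): before a nasal consonant, so rule 1 applies → [õ].
/m/ (between /o/ and /o/) is unaffected → [m].
/o/ (between /m/ and /n/) occurs before a nasal consonant → [õ] by rule 1.
/n/ (word-final) is unaffected → [n].

[ʃoktazabbõmõn]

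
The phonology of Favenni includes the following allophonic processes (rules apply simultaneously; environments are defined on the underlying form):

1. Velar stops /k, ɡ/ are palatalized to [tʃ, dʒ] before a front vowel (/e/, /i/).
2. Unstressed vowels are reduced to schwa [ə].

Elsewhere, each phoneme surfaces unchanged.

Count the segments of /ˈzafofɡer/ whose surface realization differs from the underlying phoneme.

Segments that undergo a rule: /o/ → [ə] (rule 2); /ɡ/ → [dʒ] (rule 1); /e/ → [ə] (rule 2).
All other segments surface unchanged.

3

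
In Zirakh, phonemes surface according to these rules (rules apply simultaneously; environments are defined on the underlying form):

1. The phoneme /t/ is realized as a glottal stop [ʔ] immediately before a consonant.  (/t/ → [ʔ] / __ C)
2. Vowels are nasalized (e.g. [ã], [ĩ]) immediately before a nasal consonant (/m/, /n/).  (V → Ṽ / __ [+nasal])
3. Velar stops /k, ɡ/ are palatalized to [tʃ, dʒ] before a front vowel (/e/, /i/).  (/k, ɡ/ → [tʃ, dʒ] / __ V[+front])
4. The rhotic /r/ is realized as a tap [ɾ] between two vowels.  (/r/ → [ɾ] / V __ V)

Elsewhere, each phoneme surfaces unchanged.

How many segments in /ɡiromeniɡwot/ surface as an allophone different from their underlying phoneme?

Segments that undergo a rule: /ɡ/ → [dʒ] (rule 3); /r/ → [ɾ] (rule 4); /o/ → [õ] (rule 2); /e/ → [ẽ] (rule 2).
All other segments surface unchanged.

4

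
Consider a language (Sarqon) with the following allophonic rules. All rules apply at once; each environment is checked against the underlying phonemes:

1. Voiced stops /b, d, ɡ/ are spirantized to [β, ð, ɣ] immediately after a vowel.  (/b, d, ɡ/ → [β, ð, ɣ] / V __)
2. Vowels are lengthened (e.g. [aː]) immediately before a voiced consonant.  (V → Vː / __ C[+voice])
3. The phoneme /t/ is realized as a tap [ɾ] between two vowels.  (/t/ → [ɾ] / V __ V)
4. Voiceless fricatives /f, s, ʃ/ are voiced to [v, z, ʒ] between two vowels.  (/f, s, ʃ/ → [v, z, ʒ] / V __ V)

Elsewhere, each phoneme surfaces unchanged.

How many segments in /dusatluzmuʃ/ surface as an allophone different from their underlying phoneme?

2

Segments that undergo a rule: /s/ → [z] (rule 4); /u/ → [uː] (rule 2).
All other segments surface unchanged.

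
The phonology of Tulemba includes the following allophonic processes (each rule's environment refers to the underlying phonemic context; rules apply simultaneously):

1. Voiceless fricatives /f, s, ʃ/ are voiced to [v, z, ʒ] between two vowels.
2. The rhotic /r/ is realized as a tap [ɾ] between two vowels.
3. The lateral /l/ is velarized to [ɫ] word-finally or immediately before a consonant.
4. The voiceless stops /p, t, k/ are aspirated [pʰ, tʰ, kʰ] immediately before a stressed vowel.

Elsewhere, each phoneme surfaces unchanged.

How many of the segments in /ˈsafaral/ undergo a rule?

3

Segments that undergo a rule: /f/ → [v] (rule 1); /r/ → [ɾ] (rule 2); /l/ → [ɫ] (rule 3).
All other segments surface unchanged.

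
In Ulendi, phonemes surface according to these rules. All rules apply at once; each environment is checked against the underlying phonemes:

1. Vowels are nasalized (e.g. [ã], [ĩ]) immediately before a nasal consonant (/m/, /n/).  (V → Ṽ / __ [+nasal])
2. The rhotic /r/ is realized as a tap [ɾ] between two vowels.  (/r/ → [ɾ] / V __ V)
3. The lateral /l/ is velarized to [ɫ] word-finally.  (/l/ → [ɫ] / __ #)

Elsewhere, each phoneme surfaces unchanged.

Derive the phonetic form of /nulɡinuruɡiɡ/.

[nulɡĩnuɾuɡiɡ]

/u/ (between /n/ and /l/) fails the environment for rule 1, so it stays [u].
/l/ (between /u/ and /ɡ/) fails the environment for rule 3, so it stays [l].
Rule 1 applies to /i/ (between /ɡ/ and /n/: before a nasal consonant) → [ĩ].
/u/ (between /n/ and /r/) is in the target of rule 1 but the environment (before a nasal consonant) is not met → [u].
/r/ (between /u/ and /u/): between two vowels, so rule 2 applies → [ɾ].
/u/ — between /r/ and /ɡ/; rule 1 does not apply here → [u].
/i/ — between /ɡ/ and /ɡ/; rule 1 does not apply here → [i].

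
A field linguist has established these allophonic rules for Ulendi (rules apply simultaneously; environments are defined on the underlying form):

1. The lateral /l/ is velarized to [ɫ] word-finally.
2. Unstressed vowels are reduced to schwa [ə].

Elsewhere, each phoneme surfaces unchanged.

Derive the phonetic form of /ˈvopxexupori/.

[ˈvopxəxəpərə]

/v/ stays [v].
/o/ — between /v/ and /p/; rule 2 does not apply here → [o].
/p/ — not in any rule's target class → [p].
/x/ (between /p/ and /e/) is unaffected → [x].
/e/ (between /x/ and /x/): in an unstressed syllable, so rule 2 applies → [ə].
/x/ (between /e/ and /u/): no rule targets it → [x].
/u/ meets the environment for rule 2 (in an unstressed syllable) → [ə].
/p/ stays [p].
/o/ — between /p/ and /r/, in an unstressed syllable — surfaces as [ə] (rule 2).
/r/ stays [r].
Rule 2 applies to /i/ (word-final: in an unstressed syllable) → [ə].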